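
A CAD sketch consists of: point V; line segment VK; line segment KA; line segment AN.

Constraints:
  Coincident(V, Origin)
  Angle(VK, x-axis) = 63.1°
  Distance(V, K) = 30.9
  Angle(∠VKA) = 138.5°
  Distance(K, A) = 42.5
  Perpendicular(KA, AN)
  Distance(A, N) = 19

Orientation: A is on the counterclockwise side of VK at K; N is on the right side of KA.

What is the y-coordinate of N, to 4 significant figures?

73.47

∠VKA = 138.5°, so KA runs at 63.1° + (180° − 138.5°) = 104.6° from the x-axis; with |KA| = 42.5, A = K + 42.5·(cos 104.6°, sin 104.6°) = (3.267, 68.68). The perpendicularity gives AN at right angles to KA; with |AN| = 19.0 on the right of KA, N = A + 19.0·(0.9677, 0.2521) = (21.65, 73.47). So N.y = 73.47.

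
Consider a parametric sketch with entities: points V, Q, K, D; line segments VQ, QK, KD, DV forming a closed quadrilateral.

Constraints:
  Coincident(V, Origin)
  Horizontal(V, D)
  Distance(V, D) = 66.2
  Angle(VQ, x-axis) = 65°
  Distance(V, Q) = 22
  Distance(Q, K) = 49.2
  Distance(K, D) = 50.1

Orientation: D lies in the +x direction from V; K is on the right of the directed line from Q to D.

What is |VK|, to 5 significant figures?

36.137

V is at the origin; VD is horizontal with |VD| = 66.2 and D in +x, so D = (66.2, 0). VQ runs at 65.0° with |VQ| = 22.0, so Q = (9.2976, 19.939). K is determined by |QK| = 49.2 and |KD| = 50.1 together: it lies at the intersection of circle(Q, 49.2) and circle(D, 50.1). With |QD| = 60.295, the foot of the radical line on QD is 29.406 from Q and the perpendicular offset is √(49.2² − 29.406²) = 39.445. Taking the right-of-QD solution: K = (24.005, -27.011).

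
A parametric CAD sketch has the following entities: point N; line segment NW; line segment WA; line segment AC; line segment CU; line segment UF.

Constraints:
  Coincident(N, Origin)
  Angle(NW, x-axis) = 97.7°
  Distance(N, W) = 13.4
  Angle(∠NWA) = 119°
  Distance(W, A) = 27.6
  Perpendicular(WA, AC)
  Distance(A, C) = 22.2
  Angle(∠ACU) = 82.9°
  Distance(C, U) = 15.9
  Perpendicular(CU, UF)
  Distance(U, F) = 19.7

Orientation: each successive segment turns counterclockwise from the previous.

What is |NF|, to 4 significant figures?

23.50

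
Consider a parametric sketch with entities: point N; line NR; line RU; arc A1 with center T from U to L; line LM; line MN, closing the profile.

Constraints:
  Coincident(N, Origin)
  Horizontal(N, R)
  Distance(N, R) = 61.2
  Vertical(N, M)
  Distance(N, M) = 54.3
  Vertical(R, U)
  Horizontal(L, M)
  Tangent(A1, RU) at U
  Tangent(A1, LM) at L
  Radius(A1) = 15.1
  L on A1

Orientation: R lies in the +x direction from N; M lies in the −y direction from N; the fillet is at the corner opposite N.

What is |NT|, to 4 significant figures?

60.51

N is at the origin; N and R share the same y with |NR| = 61.2 and R on the +x side, so R = (61.20, 0.000). NM is vertical with |NM| = 54.3 and M on the −y side, so M = (0.000, -54.30). The virtual corner opposite N is at (61.20, -54.30). Since A1 is tangent to RU there, TU ⟂ RU and A1 meets LM tangentially, so TL is at right angles to LM, with radius 15.1, so the center T sits 15.1 in from both sides at T = (46.10, -39.20). Then |NT| = |T − N| = 60.51.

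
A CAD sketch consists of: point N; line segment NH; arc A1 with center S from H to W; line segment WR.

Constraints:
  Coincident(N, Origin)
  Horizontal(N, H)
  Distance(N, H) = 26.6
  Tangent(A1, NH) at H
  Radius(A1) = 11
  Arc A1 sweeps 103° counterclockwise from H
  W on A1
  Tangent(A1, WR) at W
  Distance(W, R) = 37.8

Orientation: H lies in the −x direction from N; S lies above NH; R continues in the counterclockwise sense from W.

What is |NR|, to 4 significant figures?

55.90

N is at the origin; N and H share the same y with |NH| = 26.6 and H on the −x side, so H = (-26.60, 0.000). Tangency of A1 to NH means the radius SH is perpendicular to NH, so S = H + (0, 11) = (-26.60, 11.00). On A1, H sits at bearing -90° from S; a 103° counterclockwise sweep puts W at bearing 13°, so W = S + 11.0·(cos 13°, sin 13°) = (-15.88, 13.47). The tangent condition forces SW to be normal to WR, so WR runs along (−sin 13°, cos 13°); with |WR| = 37.8, R = (-24.39, 50.31). Then |NR| = |R − N| = 55.90.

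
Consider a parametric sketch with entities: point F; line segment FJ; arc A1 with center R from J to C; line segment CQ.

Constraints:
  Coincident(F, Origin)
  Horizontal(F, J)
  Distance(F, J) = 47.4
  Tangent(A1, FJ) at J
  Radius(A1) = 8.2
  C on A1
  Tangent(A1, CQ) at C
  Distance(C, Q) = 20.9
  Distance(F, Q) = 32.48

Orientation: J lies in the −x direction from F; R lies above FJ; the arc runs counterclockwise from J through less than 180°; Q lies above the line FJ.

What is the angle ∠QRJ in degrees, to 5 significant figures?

115.47°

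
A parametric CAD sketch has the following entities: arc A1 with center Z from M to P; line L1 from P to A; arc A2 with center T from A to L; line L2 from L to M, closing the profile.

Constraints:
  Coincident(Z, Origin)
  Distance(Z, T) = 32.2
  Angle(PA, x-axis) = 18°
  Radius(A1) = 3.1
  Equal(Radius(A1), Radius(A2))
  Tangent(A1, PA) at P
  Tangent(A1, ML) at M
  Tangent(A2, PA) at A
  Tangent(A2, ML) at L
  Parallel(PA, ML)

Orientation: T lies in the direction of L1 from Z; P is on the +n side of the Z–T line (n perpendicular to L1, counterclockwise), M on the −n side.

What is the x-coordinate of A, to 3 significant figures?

29.7

The slot axis is L1's direction at 18.0°, so u = (cos 18.0°, sin 18.0°) = (0.951, 0.309) and n = (−sin 18.0°, cos 18.0°) = (-0.309, 0.951). Z is at the origin and T lies 32.2 along u from Z, so T = 32.2·u = (30.6, 9.95). Tangency of A1 to both parallel lines with radius 3.1 puts P and M at Z ± 3.1·n: P = (-0.958, 2.95), M = (0.958, -2.95). Equal radii place A and L the same way about T: A = T + 3.1·n = (29.7, 12.9), L = T − 3.1·n = (31.6, 7.00). So A.x = 29.7.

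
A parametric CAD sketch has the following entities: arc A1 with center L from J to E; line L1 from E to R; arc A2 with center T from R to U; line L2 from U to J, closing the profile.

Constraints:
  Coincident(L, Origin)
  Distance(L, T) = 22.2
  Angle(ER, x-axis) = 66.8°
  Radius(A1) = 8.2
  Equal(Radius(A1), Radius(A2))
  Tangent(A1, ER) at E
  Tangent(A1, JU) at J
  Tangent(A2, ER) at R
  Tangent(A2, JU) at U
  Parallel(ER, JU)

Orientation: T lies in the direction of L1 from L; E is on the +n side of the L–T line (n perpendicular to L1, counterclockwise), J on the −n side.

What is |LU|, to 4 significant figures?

23.67

Tangency of A1 to both parallel lines with radius 8.2 puts E and J at L ± 8.2·n: E = (-7.537, 3.230), J = (7.537, -3.230). Equal radii place R and U the same way about T: R = T + 8.2·n = (1.209, 23.64), U = T − 8.2·n = (16.28, 17.17). Then |LU| = |U − L| = 23.67.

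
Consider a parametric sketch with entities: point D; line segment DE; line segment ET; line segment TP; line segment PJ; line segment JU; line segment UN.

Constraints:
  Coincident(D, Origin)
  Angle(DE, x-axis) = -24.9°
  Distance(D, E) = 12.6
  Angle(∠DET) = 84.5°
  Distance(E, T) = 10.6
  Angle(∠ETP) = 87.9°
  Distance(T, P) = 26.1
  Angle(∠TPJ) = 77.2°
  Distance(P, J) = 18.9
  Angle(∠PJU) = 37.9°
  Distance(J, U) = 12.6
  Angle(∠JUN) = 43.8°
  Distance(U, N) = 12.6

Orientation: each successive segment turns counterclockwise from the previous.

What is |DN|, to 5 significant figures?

15.668

D is at the origin; DE runs at -24.9° with length 12.6, so E = (11.429, -5.3051). ∠DET = 84.5° gives ET at 70.600° from the x-axis; with |ET| = 10.6, T = (14.950, 4.6931). ∠ETP = 87.9° gives TP at 162.70° from the x-axis; with |TP| = 26.1, P = (-9.9696, 12.455). ∠TPJ = 77.2° gives PJ at -94.500° from the x-axis; with |PJ| = 18.9, J = (-11.452, -6.3871). ∠PJU = 37.9° gives JU at 47.600° from the x-axis; with |JU| = 12.6, U = (-2.9563, 2.9174). ∠JUN = 43.8° gives UN at -176.20° from the x-axis; with |UN| = 12.6, N = (-15.529, 2.0823). Then |DN| = |N − D| = 15.668.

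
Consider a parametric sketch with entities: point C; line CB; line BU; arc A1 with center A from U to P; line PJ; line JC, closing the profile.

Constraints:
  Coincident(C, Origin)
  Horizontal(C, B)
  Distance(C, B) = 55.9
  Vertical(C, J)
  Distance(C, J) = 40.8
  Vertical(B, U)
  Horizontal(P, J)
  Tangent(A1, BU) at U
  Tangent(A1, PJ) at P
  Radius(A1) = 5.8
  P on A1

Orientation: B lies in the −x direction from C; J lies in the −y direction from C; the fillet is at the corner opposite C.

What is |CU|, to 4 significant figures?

65.95

C is at the origin; C and B share the same y with |CB| = 55.9 and B on the −x side, so B = (-55.90, 0.000). CJ is vertical with |CJ| = 40.8 and J on the −y side, so J = (0.000, -40.80). The virtual corner opposite C is at (-55.90, -40.80). Tangency of A1 to BU means the radius AU is perpendicular to BU and tangency of A1 to PJ means the radius AP is perpendicular to PJ, with radius 5.8, so the center A sits 5.8 in from both sides at A = (-50.10, -35.00). That places the tangent points at U = (-55.90, -35.00) on BU and P = (-50.10, -40.80) on PJ. Then |CU| = |U − C| = 65.95.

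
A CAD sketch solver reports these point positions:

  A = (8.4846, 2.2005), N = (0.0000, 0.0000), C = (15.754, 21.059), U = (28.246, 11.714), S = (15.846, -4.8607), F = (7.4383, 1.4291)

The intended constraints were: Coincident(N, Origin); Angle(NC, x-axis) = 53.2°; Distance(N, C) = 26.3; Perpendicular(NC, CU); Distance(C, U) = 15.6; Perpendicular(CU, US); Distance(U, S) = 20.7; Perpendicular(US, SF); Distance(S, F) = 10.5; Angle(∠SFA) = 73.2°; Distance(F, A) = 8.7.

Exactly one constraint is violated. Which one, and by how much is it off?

Distance(F, A) = 8.7 — off by 7.40.

N = (0.00, 0.00) ✓; NC at 53.20° ✓; |NC| = 26.30 ✓; ∠(NC, CU) = 90.00° ✓; |CU| = 15.60 ✓; ∠(CU, US) = 90.00° ✓; |US| = 20.70 ✓; ∠(US, SF) = 90.00° ✓; |SF| = 10.50 ✓; ∠SFA = 73.20° ✓; |FA| = 1.300 ✗.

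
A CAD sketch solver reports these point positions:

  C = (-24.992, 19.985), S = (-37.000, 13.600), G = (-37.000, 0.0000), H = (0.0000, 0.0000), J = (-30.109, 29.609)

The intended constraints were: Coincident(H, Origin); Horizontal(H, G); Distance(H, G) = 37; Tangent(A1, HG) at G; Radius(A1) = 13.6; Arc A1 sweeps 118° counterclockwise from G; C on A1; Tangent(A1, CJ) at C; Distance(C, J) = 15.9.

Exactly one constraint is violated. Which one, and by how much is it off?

Distance(C, J) = 15.9 — off by 5.00.

H = (0.00, 0.00) ✓; H.y = 0.00, G.y = 0.00 ✓; |HG| = 37.00 ✓; ∠(SG, GH) = 90.00° ✓; |SG| = 13.60 ✓; bearing(S→C) − bearing(S→G) = 118.0° ✓; |SC| = 13.60 ✓; ∠(SC, CJ) = 90.00° ✓; |CJ| = 10.90 ✗.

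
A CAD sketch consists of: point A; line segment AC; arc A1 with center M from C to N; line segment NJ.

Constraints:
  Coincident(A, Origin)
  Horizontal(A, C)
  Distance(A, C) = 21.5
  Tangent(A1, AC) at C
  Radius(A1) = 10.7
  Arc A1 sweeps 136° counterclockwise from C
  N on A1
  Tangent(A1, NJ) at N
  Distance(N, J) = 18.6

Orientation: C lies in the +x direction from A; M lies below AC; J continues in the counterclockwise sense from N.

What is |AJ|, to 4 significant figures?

41.64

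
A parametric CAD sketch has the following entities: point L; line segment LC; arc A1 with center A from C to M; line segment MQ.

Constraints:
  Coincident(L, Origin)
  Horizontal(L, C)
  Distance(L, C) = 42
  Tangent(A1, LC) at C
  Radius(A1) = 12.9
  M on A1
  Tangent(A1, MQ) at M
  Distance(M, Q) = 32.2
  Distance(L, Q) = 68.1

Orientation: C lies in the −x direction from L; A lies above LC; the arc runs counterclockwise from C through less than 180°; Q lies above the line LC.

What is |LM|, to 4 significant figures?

37.28

L is at the origin; LC is horizontal with |LC| = 42.0 and C on the −x side, so C = (-42.00, 0.000). Tangency of A1 to LC means the radius AC is perpendicular to LC, so A = C + (0, 12.9) = (-42.00, 12.90). Since AM ⟂ MQ (tangency), |AQ| = √(12.9² + 32.2²) = 34.69 regardless of where M sits on A1. So Q lies on both circle(L, 68.1) and circle(A, 34.69); the above-LC intersection is Q = (-49.50, 46.77). M is the foot of the tangent from Q: M = (-31.35, 20.17).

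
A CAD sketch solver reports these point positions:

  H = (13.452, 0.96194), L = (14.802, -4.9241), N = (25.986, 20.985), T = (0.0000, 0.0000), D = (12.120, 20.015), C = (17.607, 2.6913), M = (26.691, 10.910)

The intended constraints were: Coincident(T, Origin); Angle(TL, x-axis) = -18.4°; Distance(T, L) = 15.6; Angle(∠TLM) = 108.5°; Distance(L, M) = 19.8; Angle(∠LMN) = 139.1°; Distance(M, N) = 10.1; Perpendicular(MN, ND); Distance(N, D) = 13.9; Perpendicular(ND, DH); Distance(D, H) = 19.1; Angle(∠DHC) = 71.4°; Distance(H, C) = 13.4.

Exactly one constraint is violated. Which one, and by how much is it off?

Distance(H, C) = 13.4 — off by 8.90.

T = (0.00, 0.00) ✓; TL at -18.40° ✓; |TL| = 15.60 ✓; ∠TLM = 108.5° ✓; |LM| = 19.80 ✓; ∠LMN = 139.1° ✓; |MN| = 10.10 ✓; ∠(MN, ND) = 90.00° ✓; |ND| = 13.90 ✓; ∠(ND, DH) = 90.00° ✓; |DH| = 19.10 ✓; ∠DHC = 71.40° ✓; |HC| = 4.501 ✗.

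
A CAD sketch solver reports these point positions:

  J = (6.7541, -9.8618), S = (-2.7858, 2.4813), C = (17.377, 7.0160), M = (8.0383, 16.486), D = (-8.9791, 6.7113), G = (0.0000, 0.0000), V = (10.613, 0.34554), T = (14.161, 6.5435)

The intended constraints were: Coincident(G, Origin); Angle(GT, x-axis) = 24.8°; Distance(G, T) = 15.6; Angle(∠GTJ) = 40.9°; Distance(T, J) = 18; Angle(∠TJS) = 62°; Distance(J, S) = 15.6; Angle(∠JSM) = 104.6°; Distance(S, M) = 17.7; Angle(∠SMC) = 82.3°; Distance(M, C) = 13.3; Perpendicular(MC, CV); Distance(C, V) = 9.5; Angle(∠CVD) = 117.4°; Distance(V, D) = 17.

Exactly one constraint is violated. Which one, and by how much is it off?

Distance(V, D) = 17 — off by 3.60.

G = (0.00, 0.00) ✓; GT at 24.80° ✓; |GT| = 15.60 ✓; ∠GTJ = 40.90° ✓; |TJ| = 18.00 ✓; ∠TJS = 62.00° ✓; |JS| = 15.60 ✓; ∠JSM = 104.6° ✓; |SM| = 17.70 ✓; ∠SMC = 82.30° ✓; |MC| = 13.30 ✓; ∠(MC, CV) = 90.00° ✓; |CV| = 9.500 ✓; ∠CVD = 117.4° ✓; |VD| = 20.60 ✗.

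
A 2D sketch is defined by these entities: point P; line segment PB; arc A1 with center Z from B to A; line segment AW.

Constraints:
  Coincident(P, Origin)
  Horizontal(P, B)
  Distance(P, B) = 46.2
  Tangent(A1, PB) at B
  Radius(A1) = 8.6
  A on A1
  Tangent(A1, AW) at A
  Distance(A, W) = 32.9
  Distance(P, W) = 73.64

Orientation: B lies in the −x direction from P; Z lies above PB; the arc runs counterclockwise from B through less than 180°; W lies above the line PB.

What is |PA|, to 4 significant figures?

42.61

P is at the origin; PB is horizontal with |PB| = 46.2 and B on the −x side, so B = (-46.20, 0.000). Since A1 is tangent to PB there, ZB ⟂ PB, so Z = B + (0, 8.6) = (-46.20, 8.600). Since ZA ⟂ AW (tangency), |ZW| = √(8.6² + 32.9²) = 34.01 regardless of where A sits on A1. So W lies on both circle(P, 73.64) and circle(Z, 34.01); the above-PB intersection is W = (-62.97, 38.18). A is the foot of the tangent from W: A = (-40.03, 14.59).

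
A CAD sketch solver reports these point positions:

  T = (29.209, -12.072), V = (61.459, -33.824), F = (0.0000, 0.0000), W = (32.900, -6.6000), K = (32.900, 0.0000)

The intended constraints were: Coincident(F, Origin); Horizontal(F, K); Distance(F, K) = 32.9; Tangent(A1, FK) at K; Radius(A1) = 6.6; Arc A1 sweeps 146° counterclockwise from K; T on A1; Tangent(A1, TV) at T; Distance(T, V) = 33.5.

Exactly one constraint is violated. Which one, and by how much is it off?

Distance(T, V) = 33.5 — off by 5.40.

F = (0.00, 0.00) ✓; F.y = 0.00, K.y = 0.00 ✓; |FK| = 32.90 ✓; ∠(WK, KF) = 90.00° ✓; |WK| = 6.600 ✓; bearing(W→T) − bearing(W→K) = 146.0° ✓; |WT| = 6.600 ✓; ∠(WT, TV) = 90.00° ✓; |TV| = 38.90 ✗.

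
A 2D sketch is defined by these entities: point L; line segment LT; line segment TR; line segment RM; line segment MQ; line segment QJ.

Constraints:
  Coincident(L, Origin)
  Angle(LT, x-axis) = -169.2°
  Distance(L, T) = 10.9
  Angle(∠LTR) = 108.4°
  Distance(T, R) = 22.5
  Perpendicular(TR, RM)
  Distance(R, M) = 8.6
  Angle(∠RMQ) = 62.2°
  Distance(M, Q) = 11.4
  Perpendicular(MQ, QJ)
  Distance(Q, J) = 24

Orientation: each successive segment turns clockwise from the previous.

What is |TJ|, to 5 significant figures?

29.656

L is at the origin; LT runs at -169.2° with length 10.9, so T = (-10.707, -2.0425). ∠LTR = 108.4° gives TR at 119.20° from the x-axis; with |TR| = 22.5, R = (-21.684, 17.598). TR is perpendicular to RM, so RM runs at 29.200°; with |RM| = 8.6, M = (-14.177, 21.794). ∠RMQ = 62.2° gives MQ at -88.600° from the x-axis; with |MQ| = 11.4, Q = (-13.898, 10.397). MQ is perpendicular to QJ, so QJ runs at -178.60°; with |QJ| = 24.0, J = (-37.891, 9.8109). Then |TJ| = |J − T| = 29.656.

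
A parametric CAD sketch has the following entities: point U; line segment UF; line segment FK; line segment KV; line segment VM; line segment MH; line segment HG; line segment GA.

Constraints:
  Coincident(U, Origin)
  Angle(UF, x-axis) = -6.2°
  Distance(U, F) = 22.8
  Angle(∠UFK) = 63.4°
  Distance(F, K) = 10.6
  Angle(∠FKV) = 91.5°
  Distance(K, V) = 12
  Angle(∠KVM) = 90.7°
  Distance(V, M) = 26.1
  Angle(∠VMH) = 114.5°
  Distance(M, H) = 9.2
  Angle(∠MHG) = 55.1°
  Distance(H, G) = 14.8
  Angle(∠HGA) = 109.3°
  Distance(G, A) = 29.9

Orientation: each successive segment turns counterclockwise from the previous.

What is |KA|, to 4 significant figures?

37.45

∠MHG = 55.1° gives HG at 118.6° from the x-axis; with |HG| = 14.8, G = (17.83, -9.224). ∠HGA = 109.3° gives GA at -170.7° from the x-axis; with |GA| = 29.9, A = (-11.68, -14.06). Then |KA| = |A − K| = 37.45.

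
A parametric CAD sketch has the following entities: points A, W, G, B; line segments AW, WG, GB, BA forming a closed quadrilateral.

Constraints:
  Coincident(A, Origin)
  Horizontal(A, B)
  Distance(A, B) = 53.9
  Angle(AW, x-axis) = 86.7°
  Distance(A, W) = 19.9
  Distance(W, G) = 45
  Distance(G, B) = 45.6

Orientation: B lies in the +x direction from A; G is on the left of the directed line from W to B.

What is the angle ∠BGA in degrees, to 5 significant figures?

60.746°

A is at the origin; A and B share the same y with |AB| = 53.9 and B in +x, so B = (53.9, 0). AW runs at 86.7° with |AW| = 19.9, so W = (1.1455, 19.867). G is determined by |WG| = 45.0 and |GB| = 45.6 together: it lies at the intersection of circle(W, 45.0) and circle(B, 45.6). With |WB| = 56.371, the foot of the radical line on WB is 27.704 from W and the perpendicular offset is √(45.0² − 27.704²) = 35.461. Taking the left-of-WB solution: G = (39.569, 43.290).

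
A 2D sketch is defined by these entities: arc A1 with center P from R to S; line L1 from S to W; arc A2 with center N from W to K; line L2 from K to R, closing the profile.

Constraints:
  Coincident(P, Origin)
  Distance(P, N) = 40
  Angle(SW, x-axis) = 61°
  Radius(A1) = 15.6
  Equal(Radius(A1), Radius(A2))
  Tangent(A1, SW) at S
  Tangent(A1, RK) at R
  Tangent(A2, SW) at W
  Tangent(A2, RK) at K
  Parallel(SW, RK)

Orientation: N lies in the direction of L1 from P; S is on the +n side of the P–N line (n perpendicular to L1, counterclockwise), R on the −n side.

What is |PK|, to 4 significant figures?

42.93

The slot axis is L1's direction at 61.0°, so u = (cos 61.0°, sin 61.0°) = (0.4848, 0.8746) and n = (−sin 61.0°, cos 61.0°) = (-0.8746, 0.4848). P is at the origin and N lies 40.0 along u from P, so N = 40.0·u = (19.39, 34.98). Tangency of A1 to both parallel lines with radius 15.6 puts S and R at P ± 15.6·n: S = (-13.64, 7.563), R = (13.64, -7.563). Equal radii place W and K the same way about N: W = N + 15.6·n = (5.748, 42.55), K = N − 15.6·n = (33.04, 27.42). Then |PK| = |K − P| = 42.93.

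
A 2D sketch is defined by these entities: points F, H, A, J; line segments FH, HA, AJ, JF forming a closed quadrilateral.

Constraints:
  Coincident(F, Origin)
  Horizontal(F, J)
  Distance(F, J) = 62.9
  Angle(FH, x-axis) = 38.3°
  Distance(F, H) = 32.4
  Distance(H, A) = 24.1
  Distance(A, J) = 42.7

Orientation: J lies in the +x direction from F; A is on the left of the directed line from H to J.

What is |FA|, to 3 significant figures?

56.4

F is at the origin; F and J share the same y with |FJ| = 62.9 and J in +x, so J = (62.9, 0). FH runs at 38.3° with |FH| = 32.4, so H = (25.4, 20.1). A is determined by |HA| = 24.1 and |AJ| = 42.7 together: it lies at the intersection of circle(H, 24.1) and circle(J, 42.7). With |HJ| = 42.5, the foot of the radical line on HJ is 6.64 from H and the perpendicular offset is √(24.1² − 6.64²) = 23.2. Taking the left-of-HJ solution: A = (42.2, 37.4).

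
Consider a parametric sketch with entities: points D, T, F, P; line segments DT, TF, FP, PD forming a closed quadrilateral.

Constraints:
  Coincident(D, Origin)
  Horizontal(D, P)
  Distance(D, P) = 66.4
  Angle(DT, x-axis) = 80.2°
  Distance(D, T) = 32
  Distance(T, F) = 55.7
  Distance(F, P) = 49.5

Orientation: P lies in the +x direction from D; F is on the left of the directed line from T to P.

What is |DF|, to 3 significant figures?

76.1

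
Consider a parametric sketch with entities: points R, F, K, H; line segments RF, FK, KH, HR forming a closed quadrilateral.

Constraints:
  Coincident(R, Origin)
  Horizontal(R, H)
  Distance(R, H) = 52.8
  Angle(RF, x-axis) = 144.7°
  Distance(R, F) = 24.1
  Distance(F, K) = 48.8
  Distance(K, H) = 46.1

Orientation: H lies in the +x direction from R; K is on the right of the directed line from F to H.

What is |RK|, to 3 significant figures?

25.9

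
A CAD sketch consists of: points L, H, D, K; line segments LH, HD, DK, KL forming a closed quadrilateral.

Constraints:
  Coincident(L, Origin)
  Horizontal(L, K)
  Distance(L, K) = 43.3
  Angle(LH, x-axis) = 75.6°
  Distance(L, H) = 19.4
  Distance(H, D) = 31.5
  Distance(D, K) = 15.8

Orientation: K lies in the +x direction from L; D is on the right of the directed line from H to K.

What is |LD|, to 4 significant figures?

27.89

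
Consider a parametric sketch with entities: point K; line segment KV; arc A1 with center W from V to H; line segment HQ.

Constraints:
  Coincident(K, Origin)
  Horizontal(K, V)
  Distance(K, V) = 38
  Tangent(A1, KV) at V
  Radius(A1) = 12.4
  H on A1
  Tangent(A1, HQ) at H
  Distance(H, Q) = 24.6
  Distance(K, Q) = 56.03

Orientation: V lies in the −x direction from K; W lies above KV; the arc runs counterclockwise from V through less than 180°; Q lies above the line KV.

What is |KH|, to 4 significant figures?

32.90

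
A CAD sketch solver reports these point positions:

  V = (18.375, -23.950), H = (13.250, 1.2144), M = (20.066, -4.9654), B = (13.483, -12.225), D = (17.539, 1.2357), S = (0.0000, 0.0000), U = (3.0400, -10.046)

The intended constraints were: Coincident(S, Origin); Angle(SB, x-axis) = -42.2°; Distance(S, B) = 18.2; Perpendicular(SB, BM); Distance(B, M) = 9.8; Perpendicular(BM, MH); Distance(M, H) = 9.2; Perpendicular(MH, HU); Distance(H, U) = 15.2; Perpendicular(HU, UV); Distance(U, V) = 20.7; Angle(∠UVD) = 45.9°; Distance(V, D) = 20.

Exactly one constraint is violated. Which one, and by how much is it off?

Distance(V, D) = 20 — off by 5.20.

S = (0.00, 0.00) ✓; SB at -42.20° ✓; |SB| = 18.20 ✓; ∠(SB, BM) = 90.00° ✓; |BM| = 9.800 ✓; ∠(BM, MH) = 90.00° ✓; |MH| = 9.200 ✓; ∠(MH, HU) = 90.00° ✓; |HU| = 15.20 ✓; ∠(HU, UV) = 90.00° ✓; |UV| = 20.70 ✓; ∠UVD = 45.90° ✓; |VD| = 25.20 ✗.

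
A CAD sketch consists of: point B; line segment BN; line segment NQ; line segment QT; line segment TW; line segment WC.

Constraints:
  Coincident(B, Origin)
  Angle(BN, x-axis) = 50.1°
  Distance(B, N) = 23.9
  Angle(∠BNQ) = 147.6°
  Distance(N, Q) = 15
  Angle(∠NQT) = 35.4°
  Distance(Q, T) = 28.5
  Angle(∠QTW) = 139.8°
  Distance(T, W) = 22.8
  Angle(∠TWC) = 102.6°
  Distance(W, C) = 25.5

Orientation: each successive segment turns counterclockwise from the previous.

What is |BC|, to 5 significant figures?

27.447

B is at the origin; BN runs at 50.1° with length 23.9, so N = (15.331, 18.335). ∠BNQ = 147.6° gives NQ at 82.500° from the x-axis; with |NQ| = 15.0, Q = (17.289, 33.207). ∠NQT = 35.4° gives QT at -132.90° from the x-axis; with |QT| = 28.5, T = (-2.1120, 12.329). ∠QTW = 139.8° gives TW at -92.700° from the x-axis; with |TW| = 22.8, W = (-3.1860, -10.445). ∠TWC = 102.6° gives WC at -15.300° from the x-axis; with |WC| = 25.5, C = (21.410, -17.174). Then |BC| = |C − B| = 27.447.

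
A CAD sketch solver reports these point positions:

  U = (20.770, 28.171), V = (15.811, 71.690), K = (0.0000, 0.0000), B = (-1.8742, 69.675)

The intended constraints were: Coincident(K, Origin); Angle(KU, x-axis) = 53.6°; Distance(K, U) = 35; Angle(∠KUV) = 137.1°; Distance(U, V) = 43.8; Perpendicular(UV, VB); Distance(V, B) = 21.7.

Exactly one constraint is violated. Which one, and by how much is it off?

Distance(V, B) = 21.7 — off by 3.90.

K = (0.00, 0.00) ✓; KU at 53.60° ✓; |KU| = 35.00 ✓; ∠KUV = 137.1° ✓; |UV| = 43.80 ✓; ∠(UV, VB) = 90.00° ✓; |VB| = 17.80 ✗.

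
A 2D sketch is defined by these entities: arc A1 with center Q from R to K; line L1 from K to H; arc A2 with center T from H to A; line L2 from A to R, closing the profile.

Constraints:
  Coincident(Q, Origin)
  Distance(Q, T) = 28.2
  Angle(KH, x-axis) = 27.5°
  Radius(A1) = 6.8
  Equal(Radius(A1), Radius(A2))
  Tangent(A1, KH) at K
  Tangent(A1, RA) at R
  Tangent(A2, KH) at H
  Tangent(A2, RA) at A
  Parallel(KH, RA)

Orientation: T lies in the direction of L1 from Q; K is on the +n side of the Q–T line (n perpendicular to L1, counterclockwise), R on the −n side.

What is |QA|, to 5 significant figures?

29.008

The slot axis is L1's direction at 27.5°, so u = (cos 27.5°, sin 27.5°) = (0.88701, 0.46175) and n = (−sin 27.5°, cos 27.5°) = (-0.46175, 0.88701). Q is at the origin and T lies 28.2 along u from Q, so T = 28.2·u = (25.014, 13.021). Tangency of A1 to both parallel lines with radius 6.8 puts K and R at Q ± 6.8·n: K = (-3.1399, 6.0317), R = (3.1399, -6.0317). Equal radii place H and A the same way about T: H = T + 6.8·n = (21.874, 19.053), A = T − 6.8·n = (28.154, 6.9896). Then |QA| = |A − Q| = 29.008.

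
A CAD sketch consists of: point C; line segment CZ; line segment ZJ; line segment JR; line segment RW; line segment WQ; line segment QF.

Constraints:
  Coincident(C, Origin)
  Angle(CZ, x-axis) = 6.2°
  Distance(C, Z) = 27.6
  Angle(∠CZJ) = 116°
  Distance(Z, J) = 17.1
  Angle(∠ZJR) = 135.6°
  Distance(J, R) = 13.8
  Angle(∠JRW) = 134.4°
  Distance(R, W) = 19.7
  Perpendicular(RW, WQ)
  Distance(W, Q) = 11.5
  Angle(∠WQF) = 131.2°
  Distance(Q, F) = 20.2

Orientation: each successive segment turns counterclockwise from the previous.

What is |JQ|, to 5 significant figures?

29.401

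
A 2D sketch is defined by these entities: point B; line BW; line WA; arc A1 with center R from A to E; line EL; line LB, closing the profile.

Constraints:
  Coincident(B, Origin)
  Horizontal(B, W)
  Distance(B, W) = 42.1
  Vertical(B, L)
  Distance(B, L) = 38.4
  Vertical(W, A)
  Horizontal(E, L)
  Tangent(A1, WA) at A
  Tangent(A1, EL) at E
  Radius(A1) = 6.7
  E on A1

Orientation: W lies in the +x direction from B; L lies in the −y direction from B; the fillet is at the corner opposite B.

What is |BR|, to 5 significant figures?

47.519

B is at the origin; B and W share the same y with |BW| = 42.1 and W on the +x side, so W = (42.100, 0.0000). BL is vertical with |BL| = 38.4 and L on the −y side, so L = (0.0000, -38.400). The virtual corner opposite B is at (42.100, -38.400). Tangency of A1 to WA means the radius RA is perpendicular to WA and tangency of A1 to EL means the radius RE is perpendicular to EL, with radius 6.7, so the center R sits 6.7 in from both sides at R = (35.400, -31.700). Then |BR| = |R − B| = 47.519.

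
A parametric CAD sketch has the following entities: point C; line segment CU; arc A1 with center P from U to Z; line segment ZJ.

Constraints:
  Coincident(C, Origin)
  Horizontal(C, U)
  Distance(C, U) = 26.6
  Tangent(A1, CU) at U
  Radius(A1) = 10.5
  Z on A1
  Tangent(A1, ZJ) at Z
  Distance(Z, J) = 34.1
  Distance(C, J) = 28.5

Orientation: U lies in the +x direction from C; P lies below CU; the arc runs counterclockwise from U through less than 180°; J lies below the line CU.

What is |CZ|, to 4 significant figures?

19.24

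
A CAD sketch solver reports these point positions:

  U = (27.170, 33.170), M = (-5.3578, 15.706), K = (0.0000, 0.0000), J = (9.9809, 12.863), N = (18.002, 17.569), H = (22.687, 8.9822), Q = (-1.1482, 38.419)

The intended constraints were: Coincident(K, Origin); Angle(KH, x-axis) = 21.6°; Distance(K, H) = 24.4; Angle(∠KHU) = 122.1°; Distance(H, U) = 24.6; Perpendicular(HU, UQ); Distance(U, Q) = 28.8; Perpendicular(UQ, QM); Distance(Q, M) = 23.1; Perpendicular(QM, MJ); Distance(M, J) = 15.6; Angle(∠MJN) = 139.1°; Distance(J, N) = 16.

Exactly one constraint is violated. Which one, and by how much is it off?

Distance(J, N) = 16 — off by 6.70.

K = (0.00, 0.00) ✓; KH at 21.60° ✓; |KH| = 24.40 ✓; ∠KHU = 122.1° ✓; |HU| = 24.60 ✓; ∠(HU, UQ) = 90.00° ✓; |UQ| = 28.80 ✓; ∠(UQ, QM) = 90.00° ✓; |QM| = 23.10 ✓; ∠(QM, MJ) = 90.00° ✓; |MJ| = 15.60 ✓; ∠MJN = 139.1° ✓; |JN| = 9.300 ✗.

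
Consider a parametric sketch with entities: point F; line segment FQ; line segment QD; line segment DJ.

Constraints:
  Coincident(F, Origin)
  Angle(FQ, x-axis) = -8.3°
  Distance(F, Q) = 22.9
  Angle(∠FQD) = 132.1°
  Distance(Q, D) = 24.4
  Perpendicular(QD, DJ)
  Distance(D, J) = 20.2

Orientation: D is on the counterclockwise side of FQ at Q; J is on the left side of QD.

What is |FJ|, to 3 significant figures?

39.9

F is at the origin; FQ runs at -8.3° with length 22.9, so Q = 22.9·(cos -8.3°, sin -8.3°) = (22.7, -3.31). ∠FQD = 132.1°, so QD runs at -8.3° + (180° − 132.1°) = 39.6° from the x-axis; with |QD| = 24.4, D = Q + 24.4·(cos 39.6°, sin 39.6°) = (41.5, 12.2). The perpendicularity gives DJ at right angles to QD; with |DJ| = 20.2 on the left of QD, J = D + 20.2·(-0.637, 0.771) = (28.6, 27.8). Then |FJ| = |J − F| = 39.9.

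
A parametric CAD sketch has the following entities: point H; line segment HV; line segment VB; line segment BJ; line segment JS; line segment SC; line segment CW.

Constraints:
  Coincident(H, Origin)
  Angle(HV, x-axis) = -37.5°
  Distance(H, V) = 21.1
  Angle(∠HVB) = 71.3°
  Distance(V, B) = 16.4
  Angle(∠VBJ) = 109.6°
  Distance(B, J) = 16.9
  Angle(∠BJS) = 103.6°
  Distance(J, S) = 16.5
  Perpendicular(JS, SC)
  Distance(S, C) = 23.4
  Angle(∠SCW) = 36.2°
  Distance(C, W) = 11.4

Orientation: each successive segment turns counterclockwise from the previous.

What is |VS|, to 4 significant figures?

26.29

H is at the origin; HV runs at -37.5° with length 21.1, so V = (16.74, -12.84). ∠HVB = 71.3° gives VB at 71.20° from the x-axis; with |VB| = 16.4, B = (22.02, 2.680). ∠VBJ = 109.6° gives BJ at 141.6° from the x-axis; with |BJ| = 16.9, J = (8.780, 13.18). ∠BJS = 103.6° gives JS at -142.0° from the x-axis; with |JS| = 16.5, S = (-4.222, 3.019). Then |VS| = |S − V| = 26.29.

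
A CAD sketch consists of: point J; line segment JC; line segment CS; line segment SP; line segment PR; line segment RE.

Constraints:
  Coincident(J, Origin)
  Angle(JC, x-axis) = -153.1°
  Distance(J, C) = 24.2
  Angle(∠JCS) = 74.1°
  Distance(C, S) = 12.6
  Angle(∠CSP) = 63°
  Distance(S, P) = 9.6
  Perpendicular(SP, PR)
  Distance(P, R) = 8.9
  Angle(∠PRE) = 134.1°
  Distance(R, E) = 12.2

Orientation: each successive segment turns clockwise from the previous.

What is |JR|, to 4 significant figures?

19.80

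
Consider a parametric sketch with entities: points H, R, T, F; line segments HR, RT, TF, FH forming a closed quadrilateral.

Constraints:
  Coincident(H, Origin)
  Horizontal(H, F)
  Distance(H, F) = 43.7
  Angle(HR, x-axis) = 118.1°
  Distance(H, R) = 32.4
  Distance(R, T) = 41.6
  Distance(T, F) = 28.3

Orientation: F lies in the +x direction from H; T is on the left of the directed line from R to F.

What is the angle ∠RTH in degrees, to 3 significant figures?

49.6°

Checks: |RT| = 41.60 ✓; |TF| = 28.30 ✓.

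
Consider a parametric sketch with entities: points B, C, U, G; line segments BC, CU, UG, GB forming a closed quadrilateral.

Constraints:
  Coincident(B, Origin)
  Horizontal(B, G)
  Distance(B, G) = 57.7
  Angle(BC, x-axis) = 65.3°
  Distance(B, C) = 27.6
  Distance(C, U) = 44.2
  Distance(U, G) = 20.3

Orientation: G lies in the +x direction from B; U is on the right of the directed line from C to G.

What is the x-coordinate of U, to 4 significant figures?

39.56

Checks: |CU| = 44.20 ✓; |UG| = 20.30 ✓.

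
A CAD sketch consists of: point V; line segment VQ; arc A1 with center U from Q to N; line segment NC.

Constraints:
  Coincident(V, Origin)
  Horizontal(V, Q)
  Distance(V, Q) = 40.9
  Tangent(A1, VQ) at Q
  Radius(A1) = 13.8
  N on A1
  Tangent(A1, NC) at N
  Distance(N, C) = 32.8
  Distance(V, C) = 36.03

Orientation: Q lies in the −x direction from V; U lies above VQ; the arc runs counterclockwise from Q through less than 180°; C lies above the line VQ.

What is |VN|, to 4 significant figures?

29.94

V is at the origin; V and Q share the same y with |VQ| = 40.9 and Q on the −x side, so Q = (-40.90, 0.000). A1 meets VQ tangentially, so UQ is at right angles to VQ, so U = Q + (0, 13.8) = (-40.90, 13.80). Since UN ⟂ NC (tangency), |UC| = √(13.8² + 32.8²) = 35.58 regardless of where N sits on A1. So C lies on both circle(V, 36.03) and circle(U, 35.58); the above-VQ intersection is C = (-11.67, 34.09). N is the foot of the tangent from C: N = (-29.25, 6.401).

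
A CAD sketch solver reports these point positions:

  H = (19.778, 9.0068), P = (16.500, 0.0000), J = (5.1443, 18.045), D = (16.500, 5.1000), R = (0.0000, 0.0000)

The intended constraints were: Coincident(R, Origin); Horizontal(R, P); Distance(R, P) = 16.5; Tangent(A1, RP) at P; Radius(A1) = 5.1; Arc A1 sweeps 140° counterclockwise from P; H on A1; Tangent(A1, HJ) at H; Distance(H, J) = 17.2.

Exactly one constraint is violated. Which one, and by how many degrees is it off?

Tangent(A1, HJ) at H — off by 8.30°.

R = (0.00, 0.00) ✓; R.y = 0.00, P.y = 0.00 ✓; |RP| = 16.50 ✓; ∠(DP, PR) = 90.00° ✓; |DP| = 5.100 ✓; bearing(D→H) − bearing(D→P) = 140.0° ✓; |DH| = 5.100 ✓; ∠(DH, HJ) = 81.70° ✗; |HJ| = 17.20 ✓.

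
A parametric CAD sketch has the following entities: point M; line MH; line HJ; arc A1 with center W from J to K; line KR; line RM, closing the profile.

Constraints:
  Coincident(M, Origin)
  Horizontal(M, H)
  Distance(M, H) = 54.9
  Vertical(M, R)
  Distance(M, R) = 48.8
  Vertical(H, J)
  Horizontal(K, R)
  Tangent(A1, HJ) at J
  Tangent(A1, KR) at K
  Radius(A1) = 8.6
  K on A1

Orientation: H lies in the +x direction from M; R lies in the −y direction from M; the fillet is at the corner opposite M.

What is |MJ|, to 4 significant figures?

68.04

M is at the origin; MH is horizontal with |MH| = 54.9 and H on the +x side, so H = (54.90, 0.000). M and R share the same x with |MR| = 48.8 and R on the −y side, so R = (0.000, -48.80). The virtual corner opposite M is at (54.90, -48.80). Since A1 is tangent to HJ there, WJ ⟂ HJ and since A1 is tangent to KR there, WK ⟂ KR, with radius 8.6, so the center W sits 8.6 in from both sides at W = (46.30, -40.20). That places the tangent points at J = (54.90, -40.20) on HJ and K = (46.30, -48.80) on KR. Then |MJ| = |J − M| = 68.04.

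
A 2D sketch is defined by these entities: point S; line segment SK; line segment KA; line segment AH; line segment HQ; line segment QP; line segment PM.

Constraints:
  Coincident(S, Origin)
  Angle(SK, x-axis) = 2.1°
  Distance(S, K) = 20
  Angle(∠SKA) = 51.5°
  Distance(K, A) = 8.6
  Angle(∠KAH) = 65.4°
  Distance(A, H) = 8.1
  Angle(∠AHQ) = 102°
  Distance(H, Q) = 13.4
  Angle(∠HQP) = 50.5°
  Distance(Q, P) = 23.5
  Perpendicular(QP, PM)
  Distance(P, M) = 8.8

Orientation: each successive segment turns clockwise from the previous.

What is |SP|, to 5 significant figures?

25.706

∠AHQ = 102.0° gives HQ at 41.000° from the x-axis; with |HQ| = 13.4, Q = (21.069, 9.6864). ∠HQP = 50.5° gives QP at -88.500° from the x-axis; with |QP| = 23.5, P = (21.684, -13.806). Then |SP| = |P − S| = 25.706.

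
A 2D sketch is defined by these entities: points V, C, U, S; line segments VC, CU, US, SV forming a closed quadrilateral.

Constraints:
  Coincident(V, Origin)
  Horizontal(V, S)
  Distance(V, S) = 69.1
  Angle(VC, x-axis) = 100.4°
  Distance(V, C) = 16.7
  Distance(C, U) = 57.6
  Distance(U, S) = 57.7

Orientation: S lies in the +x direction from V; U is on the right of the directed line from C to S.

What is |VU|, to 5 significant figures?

41.870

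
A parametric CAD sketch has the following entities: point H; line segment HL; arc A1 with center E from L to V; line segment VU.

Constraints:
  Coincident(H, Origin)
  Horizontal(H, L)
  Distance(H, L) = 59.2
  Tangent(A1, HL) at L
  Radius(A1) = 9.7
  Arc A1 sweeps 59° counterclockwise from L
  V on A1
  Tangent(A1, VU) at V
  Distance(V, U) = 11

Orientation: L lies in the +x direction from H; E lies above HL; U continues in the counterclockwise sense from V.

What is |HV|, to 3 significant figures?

67.7

H is at the origin; HL is horizontal with |HL| = 59.2 and L on the +x side, so L = (59.2, 0.00). Since A1 is tangent to HL there, EL ⟂ HL, so E = L + (0, 9.7) = (59.2, 9.70). On A1, L sits at bearing -90° from E; a 59° counterclockwise sweep puts V at bearing -31°, so V = E + 9.7·(cos -31°, sin -31°) = (67.5, 4.70). Then |HV| = |V − H| = 67.7.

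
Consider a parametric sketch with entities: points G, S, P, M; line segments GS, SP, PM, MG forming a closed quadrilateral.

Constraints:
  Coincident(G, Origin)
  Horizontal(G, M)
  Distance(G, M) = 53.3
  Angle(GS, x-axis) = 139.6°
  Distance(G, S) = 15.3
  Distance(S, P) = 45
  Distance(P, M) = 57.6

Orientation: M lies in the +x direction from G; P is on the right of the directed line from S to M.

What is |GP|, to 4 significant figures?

32.22

Checks: |SP| = 45.00 ✓; |PM| = 57.60 ✓.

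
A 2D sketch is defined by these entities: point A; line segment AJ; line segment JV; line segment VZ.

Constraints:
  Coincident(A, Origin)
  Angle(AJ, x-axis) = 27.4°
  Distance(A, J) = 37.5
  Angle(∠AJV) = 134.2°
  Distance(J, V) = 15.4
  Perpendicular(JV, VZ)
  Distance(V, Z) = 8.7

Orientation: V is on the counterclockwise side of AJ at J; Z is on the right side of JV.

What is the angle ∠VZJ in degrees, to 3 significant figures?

60.5°

∠AJV = 134.2°, so JV runs at 27.4° + (180° − 134.2°) = 73.2° from the x-axis; with |JV| = 15.4, V = J + 15.4·(cos 73.2°, sin 73.2°) = (37.7, 32.0). JV is perpendicular to VZ; with |VZ| = 8.7 on the right of JV, Z = V + 8.7·(0.957, -0.289) = (46.1, 29.5). Then cos ∠VZJ = ZV·ZJ / (|ZV||ZJ|), giving 60.5°.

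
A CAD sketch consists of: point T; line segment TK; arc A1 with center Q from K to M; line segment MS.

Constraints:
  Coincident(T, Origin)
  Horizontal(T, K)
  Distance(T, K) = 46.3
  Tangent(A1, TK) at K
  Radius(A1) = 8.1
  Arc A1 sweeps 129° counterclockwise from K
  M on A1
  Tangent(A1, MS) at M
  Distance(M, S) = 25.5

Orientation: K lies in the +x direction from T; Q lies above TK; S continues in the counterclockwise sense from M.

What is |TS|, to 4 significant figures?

49.25

T is at the origin; TK is horizontal with |TK| = 46.3 and K on the +x side, so K = (46.30, 0.000). Tangency of A1 to TK means the radius QK is perpendicular to TK, so Q = K + (0, 8.1) = (46.30, 8.100). On A1, K sits at bearing -90° from Q; a 129° counterclockwise sweep puts M at bearing 39°, so M = Q + 8.1·(cos 39°, sin 39°) = (52.59, 13.20). Tangency of A1 to MS means the radius QM is perpendicular to MS, so MS runs along (−sin 39°, cos 39°); with |MS| = 25.5, S = (36.55, 33.01). Then |TS| = |S − T| = 49.25.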